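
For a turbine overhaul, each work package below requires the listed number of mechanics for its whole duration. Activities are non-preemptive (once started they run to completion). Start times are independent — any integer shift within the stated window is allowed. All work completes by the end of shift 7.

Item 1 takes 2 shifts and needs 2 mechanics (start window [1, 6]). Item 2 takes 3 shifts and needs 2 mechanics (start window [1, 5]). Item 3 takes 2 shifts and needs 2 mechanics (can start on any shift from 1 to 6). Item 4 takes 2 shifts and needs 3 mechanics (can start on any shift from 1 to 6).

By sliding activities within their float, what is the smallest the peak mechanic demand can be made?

4

Early-start (Item 1@1, Item 2@1, Item 3@1, Item 4@1) gives peak 9: s1:9  s2:9  s3:2  s4:0  s5:0  s6:0  s7:0.
Shift Item 3→3, Item 4→5.
Schedule Item 1@1, Item 2@1, Item 3@3, Item 4@5: s1:4  s2:4  s3:4  s4:2  s5:3  s6:3  s7:0 — peak 4.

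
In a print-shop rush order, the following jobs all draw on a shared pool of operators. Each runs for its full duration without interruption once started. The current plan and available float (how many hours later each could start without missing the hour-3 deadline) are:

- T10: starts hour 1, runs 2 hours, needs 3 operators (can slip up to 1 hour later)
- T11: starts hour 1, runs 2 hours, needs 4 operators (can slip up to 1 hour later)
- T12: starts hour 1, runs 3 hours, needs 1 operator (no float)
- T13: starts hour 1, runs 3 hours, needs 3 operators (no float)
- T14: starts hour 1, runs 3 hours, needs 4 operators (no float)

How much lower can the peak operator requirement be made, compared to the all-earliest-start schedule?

0

Early-start peak: h1:15  h2:15  h3:8 ⇒ 15.
Leveled (T10@1, T11@1, T12@1, T13@1, T14@1): h1:15  h2:15  h3:8 ⇒ 15.
Reduction 15 − 15 = 0.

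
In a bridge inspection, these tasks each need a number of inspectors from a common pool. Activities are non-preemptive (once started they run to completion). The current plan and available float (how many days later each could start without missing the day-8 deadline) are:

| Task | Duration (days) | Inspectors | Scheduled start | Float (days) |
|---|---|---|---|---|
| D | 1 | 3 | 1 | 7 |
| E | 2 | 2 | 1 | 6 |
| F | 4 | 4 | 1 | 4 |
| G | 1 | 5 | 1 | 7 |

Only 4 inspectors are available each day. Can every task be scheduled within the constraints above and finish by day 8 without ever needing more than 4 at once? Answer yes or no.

no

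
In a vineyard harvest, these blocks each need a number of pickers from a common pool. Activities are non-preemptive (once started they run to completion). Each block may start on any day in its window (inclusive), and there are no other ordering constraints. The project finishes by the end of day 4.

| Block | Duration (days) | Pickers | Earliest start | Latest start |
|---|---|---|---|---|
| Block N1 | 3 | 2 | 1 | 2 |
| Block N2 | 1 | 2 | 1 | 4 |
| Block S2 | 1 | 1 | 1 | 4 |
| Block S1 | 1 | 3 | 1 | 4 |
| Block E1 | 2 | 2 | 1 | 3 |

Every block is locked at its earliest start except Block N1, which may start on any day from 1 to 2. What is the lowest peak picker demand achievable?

8

Block N1@1: d1:10  d2:4  d3:2  d4:0 → peak 10
Block N1@2: d1:8  d2:4  d3:2  d4:2 → peak 8
Best is Block N1@2, peak 8.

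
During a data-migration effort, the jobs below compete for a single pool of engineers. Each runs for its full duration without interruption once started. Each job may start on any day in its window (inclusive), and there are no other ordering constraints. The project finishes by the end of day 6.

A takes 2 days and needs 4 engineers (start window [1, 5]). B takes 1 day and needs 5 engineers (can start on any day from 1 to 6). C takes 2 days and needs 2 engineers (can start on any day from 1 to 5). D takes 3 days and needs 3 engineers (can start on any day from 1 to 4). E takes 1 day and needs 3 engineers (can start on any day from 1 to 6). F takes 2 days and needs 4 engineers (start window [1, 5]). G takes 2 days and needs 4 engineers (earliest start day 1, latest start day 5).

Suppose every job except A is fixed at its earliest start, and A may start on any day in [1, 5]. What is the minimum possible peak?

A@1: d1:25  d2:17  d3:3  d4:0  d5:0  d6:0 → peak 25
A@2: d1:21  d2:17  d3:7  d4:0  d5:0  d6:0 → peak 21
A@3: d1:21  d2:13  d3:7  d4:4  d5:0  d6:0 → peak 21
A@4: d1:21  d2:13  d3:3  d4:4  d5:4  d6:0 → peak 21
A@5: d1:21  d2:13  d3:3  d4:0  d5:4  d6:4 → peak 21
Best is A@2, peak 21.

21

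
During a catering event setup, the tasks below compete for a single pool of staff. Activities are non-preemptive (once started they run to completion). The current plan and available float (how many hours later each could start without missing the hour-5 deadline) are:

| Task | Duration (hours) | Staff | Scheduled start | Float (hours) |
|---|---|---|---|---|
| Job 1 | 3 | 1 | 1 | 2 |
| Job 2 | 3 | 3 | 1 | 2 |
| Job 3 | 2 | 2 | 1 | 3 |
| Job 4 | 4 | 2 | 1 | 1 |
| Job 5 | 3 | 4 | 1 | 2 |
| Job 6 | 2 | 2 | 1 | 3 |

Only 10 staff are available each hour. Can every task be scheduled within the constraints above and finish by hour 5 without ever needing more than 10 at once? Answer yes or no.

yes

Schedule Job 1@1, Job 2@1, Job 3@1, Job 4@1, Job 5@3, Job 6@1: h1:10  h2:10  h3:10  h4:6  h5:4 — peak 10 ≤ 10.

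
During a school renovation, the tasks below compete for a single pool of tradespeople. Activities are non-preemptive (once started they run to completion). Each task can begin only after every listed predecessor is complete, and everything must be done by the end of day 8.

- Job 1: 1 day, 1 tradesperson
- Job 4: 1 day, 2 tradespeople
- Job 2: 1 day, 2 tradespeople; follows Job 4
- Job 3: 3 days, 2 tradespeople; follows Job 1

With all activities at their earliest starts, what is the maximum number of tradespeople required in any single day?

4

Early-start schedule: Job 1@1, Job 4@1, Job 2@2, Job 3@2.
Load per day: day 1: 3, day 2: 4, day 3: 2, day 4: 2, day 5: 0, day 6: 0, day 7: 0, day 8: 0.
Peak is 4.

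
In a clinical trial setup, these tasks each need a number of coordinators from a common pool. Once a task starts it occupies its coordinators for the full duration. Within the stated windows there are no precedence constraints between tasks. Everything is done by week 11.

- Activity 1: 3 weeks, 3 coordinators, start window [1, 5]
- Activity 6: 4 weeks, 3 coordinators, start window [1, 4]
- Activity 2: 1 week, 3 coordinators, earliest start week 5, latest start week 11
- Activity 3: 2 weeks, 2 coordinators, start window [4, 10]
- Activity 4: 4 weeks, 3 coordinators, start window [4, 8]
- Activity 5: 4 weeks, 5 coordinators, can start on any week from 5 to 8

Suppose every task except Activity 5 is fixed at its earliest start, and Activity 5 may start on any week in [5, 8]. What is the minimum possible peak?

8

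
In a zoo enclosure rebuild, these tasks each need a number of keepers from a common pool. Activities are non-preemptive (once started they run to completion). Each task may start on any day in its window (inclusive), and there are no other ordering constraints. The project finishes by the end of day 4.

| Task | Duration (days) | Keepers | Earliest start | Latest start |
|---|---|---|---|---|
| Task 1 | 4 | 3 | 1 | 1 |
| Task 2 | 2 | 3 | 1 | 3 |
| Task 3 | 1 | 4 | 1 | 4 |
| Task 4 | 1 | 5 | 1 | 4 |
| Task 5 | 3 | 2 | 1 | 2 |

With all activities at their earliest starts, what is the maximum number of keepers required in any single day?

17

Early-start schedule: Task 1@1, Task 2@1, Task 3@1, Task 4@1, Task 5@1.
Load per day: day 1: 17, day 2: 8, day 3: 5, day 4: 3.
Peak is 17.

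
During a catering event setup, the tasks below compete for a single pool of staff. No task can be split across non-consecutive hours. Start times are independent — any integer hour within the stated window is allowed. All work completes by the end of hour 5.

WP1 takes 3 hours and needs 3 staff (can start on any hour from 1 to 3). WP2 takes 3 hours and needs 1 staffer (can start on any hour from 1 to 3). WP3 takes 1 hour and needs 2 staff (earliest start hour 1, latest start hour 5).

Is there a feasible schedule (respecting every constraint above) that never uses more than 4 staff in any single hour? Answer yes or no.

yes

Schedule WP1@1, WP2@1, WP3@4: h1:4  h2:4  h3:4  h4:2  h5:0 — peak 4 ≤ 4.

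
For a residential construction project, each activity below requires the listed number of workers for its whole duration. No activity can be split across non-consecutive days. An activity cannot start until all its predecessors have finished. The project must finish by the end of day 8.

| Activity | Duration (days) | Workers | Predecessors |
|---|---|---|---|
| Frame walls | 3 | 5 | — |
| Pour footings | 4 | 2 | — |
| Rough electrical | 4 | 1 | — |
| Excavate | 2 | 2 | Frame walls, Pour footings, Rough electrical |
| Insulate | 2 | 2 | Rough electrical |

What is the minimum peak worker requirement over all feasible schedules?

Schedule Frame walls@1, Pour footings@1, Rough electrical@1, Excavate@5, Insulate@5: d1:8  d2:8  d3:8  d4:3  d5:4  d6:4  d7:0  d8:0 — peak 8.

8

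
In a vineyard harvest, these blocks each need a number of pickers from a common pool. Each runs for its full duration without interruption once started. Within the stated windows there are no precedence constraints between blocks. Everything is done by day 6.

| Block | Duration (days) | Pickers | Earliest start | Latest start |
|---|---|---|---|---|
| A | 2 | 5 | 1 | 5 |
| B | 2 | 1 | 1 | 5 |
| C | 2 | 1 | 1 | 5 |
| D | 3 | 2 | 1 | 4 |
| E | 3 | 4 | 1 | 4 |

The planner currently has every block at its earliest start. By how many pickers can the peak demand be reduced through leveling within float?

6

Early-start peak: d1:13  d2:13  d3:6  d4:0  d5:0  d6:0 ⇒ 13.
Leveled (A@1, B@1, C@1, D@3, E@3): d1:7  d2:7  d3:6  d4:6  d5:6  d6:0 ⇒ 7.
Reduction 13 − 7 = 6.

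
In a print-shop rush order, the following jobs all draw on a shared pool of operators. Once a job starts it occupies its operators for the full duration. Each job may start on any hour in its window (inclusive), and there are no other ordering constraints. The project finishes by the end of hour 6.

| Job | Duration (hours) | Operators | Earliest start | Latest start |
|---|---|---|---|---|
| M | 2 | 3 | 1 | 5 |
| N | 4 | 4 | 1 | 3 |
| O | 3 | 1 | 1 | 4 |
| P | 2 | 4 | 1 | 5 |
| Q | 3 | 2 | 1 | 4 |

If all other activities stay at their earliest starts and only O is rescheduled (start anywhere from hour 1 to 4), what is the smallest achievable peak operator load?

13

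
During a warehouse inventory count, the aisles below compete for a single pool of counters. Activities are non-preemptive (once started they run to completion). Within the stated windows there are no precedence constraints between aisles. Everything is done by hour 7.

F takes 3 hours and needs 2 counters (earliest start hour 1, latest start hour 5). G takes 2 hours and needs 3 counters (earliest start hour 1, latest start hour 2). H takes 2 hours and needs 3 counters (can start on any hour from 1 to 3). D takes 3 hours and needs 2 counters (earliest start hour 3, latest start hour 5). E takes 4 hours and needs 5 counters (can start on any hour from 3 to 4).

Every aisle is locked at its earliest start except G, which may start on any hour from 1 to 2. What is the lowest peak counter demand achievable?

9

G@1: h1:8  h2:8  h3:9  h4:7  h5:7  h6:5  h7:0 → peak 9
G@2: h1:5  h2:8  h3:12  h4:7  h5:7  h6:5  h7:0 → peak 12
Best is G@1, peak 9.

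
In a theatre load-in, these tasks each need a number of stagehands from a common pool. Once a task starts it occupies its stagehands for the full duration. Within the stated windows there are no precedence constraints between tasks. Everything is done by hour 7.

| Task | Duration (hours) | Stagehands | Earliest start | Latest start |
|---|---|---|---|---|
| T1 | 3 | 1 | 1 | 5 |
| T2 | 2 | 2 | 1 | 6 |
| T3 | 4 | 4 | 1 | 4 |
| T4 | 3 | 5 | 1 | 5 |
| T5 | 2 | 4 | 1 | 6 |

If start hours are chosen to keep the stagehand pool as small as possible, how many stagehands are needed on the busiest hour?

Early-start (T1@1, T2@1, T3@1, T4@1, T5@1) gives peak 16: h1:16  h2:16  h3:10  h4:4  h5:0  h6:0  h7:0.
Shift T3→4, T5→4.
Schedule T1@1, T2@1, T3@4, T4@1, T5@4: h1:8  h2:8  h3:6  h4:8  h5:8  h6:4  h7:4 — peak 8.

8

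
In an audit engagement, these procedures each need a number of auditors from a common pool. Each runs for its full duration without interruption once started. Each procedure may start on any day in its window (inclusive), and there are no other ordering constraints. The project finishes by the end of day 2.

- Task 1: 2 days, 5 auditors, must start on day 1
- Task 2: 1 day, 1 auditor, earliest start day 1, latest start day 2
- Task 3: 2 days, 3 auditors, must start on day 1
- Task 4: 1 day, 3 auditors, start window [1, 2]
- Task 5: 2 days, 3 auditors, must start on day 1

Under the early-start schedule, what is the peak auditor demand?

15

Early-start schedule: Task 1@1, Task 2@1, Task 3@1, Task 4@1, Task 5@1.
Load per day: day 1: 15, day 2: 11.
Peak is 15.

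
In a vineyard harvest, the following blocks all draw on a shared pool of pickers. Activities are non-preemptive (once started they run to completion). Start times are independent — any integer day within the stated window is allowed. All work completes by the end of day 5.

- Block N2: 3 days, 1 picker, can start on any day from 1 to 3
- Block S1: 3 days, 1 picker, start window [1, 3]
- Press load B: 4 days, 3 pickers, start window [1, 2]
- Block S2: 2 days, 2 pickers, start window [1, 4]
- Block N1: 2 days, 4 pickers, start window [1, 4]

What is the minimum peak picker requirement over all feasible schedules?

Early-start (Block N2@1, Block S1@1, Press load B@1, Block S2@1, Block N1@1) gives peak 11: d1:11  d2:11  d3:5  d4:3  d5:0.
Shift Block N1→4.
Schedule Block N2@1, Block S1@1, Press load B@1, Block S2@1, Block N1@4: d1:7  d2:7  d3:5  d4:7  d5:4 — peak 7.

7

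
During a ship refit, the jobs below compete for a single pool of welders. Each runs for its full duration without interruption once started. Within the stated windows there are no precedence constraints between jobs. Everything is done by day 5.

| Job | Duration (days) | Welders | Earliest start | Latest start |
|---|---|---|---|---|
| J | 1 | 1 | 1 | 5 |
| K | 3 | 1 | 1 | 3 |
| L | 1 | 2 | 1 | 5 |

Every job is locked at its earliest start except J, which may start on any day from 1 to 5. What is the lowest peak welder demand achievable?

3

J@1: d1:4  d2:1  d3:1  d4:0  d5:0 → peak 4
J@2: d1:3  d2:2  d3:1  d4:0  d5:0 → peak 3
J@3: d1:3  d2:1  d3:2  d4:0  d5:0 → peak 3
J@4: d1:3  d2:1  d3:1  d4:1  d5:0 → peak 3
J@5: d1:3  d2:1  d3:1  d4:0  d5:1 → peak 3
Best is J@2, peak 3.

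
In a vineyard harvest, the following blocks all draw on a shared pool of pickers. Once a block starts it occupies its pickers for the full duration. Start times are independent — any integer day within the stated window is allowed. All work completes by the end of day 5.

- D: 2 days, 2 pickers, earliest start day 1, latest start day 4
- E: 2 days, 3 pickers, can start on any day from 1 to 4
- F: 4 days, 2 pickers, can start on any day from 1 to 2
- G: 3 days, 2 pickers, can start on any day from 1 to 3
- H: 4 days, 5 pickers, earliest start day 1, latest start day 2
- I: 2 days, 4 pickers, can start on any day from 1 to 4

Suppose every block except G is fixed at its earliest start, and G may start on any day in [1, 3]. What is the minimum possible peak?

16

G@1: d1:18  d2:18  d3:9  d4:7  d5:0 → peak 18
G@2: d1:16  d2:18  d3:9  d4:9  d5:0 → peak 18
G@3: d1:16  d2:16  d3:9  d4:9  d5:2 → peak 16
Best is G@3, peak 16.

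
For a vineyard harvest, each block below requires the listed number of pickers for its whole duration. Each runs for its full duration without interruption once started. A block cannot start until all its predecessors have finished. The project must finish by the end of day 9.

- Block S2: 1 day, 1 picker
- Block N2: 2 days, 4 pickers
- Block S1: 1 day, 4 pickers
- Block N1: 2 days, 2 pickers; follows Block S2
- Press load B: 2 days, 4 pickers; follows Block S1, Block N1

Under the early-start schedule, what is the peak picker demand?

9

Early-start schedule: Block S2@1, Block N2@1, Block S1@1, Block N1@2, Press load B@4.
Load per day: day 1: 9, day 2: 6, day 3: 2, day 4: 4, day 5: 4, day 6: 0, day 7: 0, day 8: 0, day 9: 0.
Peak is 9.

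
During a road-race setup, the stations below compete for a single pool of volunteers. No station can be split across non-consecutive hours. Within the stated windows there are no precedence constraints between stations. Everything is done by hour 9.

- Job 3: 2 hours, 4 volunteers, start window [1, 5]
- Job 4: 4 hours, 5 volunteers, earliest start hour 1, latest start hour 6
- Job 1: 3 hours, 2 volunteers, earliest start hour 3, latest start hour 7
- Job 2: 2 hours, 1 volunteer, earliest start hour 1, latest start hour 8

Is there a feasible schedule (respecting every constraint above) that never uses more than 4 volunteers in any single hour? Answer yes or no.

The minimum achievable peak is 5; 4 < 5, so no feasible schedule stays within the cap.

no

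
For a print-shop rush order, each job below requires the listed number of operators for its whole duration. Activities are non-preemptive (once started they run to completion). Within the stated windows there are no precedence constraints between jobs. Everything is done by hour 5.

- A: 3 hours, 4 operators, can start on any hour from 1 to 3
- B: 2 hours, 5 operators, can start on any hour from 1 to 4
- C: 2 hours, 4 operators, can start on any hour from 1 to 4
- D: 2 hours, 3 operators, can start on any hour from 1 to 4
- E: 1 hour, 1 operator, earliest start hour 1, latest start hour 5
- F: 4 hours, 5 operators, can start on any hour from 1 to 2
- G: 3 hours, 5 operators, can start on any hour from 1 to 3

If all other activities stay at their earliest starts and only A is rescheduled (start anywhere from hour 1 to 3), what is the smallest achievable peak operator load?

A@1: h1:27  h2:26  h3:14  h4:5  h5:0 → peak 27
A@2: h1:23  h2:26  h3:14  h4:9  h5:0 → peak 26
A@3: h1:23  h2:22  h3:14  h4:9  h5:4 → peak 23
Best is A@3, peak 23.

23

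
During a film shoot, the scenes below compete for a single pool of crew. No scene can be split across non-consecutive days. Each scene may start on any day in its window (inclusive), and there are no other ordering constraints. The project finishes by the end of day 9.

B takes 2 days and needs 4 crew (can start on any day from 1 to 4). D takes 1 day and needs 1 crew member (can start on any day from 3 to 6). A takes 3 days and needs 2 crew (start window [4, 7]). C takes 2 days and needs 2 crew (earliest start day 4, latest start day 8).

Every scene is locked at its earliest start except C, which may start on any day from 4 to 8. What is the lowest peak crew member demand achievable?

4

C@4: d1:4  d2:4  d3:1  d4:4  d5:4  d6:2  d7:0  d8:0  d9:0 → peak 4
C@5: d1:4  d2:4  d3:1  d4:2  d5:4  d6:4  d7:0  d8:0  d9:0 → peak 4
C@6: d1:4  d2:4  d3:1  d4:2  d5:2  d6:4  d7:2  d8:0  d9:0 → peak 4
C@7: d1:4  d2:4  d3:1  d4:2  d5:2  d6:2  d7:2  d8:2  d9:0 → peak 4
C@8: d1:4  d2:4  d3:1  d4:2  d5:2  d6:2  d7:0  d8:2  d9:2 → peak 4
Best is C@4, peak 4.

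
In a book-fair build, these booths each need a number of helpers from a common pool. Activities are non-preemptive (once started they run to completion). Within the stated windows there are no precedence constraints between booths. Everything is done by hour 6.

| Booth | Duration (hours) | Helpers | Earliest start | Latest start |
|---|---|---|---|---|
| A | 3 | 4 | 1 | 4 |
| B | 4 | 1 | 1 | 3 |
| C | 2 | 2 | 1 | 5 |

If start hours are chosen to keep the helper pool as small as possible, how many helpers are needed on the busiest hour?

5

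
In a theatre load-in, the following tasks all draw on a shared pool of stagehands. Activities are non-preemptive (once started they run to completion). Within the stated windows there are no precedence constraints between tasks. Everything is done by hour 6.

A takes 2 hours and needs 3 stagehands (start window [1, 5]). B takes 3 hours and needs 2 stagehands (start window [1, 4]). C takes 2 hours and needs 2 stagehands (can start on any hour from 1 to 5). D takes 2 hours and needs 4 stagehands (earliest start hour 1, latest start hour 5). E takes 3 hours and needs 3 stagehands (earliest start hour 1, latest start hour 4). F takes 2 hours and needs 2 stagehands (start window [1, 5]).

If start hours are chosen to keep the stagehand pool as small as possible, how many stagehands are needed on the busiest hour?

7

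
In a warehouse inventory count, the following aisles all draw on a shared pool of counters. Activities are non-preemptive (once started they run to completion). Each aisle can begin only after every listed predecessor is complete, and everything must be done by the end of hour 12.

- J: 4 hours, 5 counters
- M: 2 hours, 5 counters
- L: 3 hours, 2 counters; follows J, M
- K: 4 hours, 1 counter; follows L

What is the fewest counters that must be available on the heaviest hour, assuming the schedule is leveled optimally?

10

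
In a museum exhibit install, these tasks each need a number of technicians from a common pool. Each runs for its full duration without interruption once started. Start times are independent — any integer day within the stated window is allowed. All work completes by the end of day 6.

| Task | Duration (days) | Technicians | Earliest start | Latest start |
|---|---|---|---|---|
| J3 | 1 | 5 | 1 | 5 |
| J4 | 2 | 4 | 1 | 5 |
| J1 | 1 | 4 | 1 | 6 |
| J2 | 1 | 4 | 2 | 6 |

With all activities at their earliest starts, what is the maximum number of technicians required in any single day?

13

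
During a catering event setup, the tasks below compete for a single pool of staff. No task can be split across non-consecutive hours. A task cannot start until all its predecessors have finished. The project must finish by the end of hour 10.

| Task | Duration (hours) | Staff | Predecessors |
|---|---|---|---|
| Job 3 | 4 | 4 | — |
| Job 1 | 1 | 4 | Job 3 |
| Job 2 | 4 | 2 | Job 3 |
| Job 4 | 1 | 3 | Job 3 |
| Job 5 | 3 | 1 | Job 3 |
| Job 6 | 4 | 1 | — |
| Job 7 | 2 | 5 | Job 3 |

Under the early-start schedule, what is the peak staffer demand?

Early-start schedule: Job 3@1, Job 1@5, Job 2@5, Job 4@5, Job 5@5, Job 6@1, Job 7@5.
Load per hour: hour 1: 5, hour 2: 5, hour 3: 5, hour 4: 5, hour 5: 15, hour 6: 8, hour 7: 3, hour 8: 2, hour 9: 0, hour 10: 0.
Peak is 15.

15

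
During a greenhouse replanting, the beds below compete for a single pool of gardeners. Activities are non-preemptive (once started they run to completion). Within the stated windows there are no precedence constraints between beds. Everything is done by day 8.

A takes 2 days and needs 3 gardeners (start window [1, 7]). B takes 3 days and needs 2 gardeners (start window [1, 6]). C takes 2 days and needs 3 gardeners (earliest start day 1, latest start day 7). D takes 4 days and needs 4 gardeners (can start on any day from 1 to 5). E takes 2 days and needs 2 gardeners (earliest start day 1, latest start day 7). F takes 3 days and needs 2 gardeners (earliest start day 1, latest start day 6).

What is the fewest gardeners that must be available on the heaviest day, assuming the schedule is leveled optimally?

Early-start (A@1, B@1, C@1, D@1, E@1, F@1) gives peak 16: d1:16  d2:16  d3:8  d4:4  d5:0  d6:0  d7:0  d8:0.
Shift C→3, D→5, E→4, F→6.
Schedule A@1, B@1, C@3, D@5, E@4, F@6: d1:5  d2:5  d3:5  d4:5  d5:6  d6:6  d7:6  d8:6 — peak 6.
Total gardener-days = 44 over 8 days ⇒ peak ≥ ⌈44/8⌉ = 6, so 6 is optimal.

6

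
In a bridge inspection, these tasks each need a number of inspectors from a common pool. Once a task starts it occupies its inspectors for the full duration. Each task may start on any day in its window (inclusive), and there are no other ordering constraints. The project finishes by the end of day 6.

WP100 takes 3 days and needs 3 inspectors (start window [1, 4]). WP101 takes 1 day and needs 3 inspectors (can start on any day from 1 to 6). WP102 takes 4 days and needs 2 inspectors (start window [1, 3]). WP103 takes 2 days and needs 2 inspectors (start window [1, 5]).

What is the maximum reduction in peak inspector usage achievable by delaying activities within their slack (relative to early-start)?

Early-start peak: d1:10  d2:7  d3:5  d4:2  d5:0  d6:0 ⇒ 10.
Leveled (WP100@1, WP101@4, WP102@1, WP103@5): d1:5  d2:5  d3:5  d4:5  d5:2  d6:2 ⇒ 5.
Reduction 10 − 5 = 5.

5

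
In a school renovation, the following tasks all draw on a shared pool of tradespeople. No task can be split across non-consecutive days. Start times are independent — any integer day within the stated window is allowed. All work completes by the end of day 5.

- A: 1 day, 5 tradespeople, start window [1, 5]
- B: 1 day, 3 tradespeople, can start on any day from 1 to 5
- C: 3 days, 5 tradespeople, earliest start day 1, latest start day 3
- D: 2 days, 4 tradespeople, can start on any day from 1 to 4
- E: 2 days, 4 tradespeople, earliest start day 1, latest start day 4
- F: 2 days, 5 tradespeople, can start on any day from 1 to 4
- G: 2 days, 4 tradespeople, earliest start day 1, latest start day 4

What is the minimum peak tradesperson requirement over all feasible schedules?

Early-start (A@1, B@1, C@1, D@1, E@1, F@1, G@1) gives peak 30: d1:30  d2:22  d3:5  d4:0  d5:0.
Shift D→2, E→2, F→4, G→4.
Schedule A@1, B@1, C@1, D@2, E@2, F@4, G@4: d1:13  d2:13  d3:13  d4:9  d5:9 — peak 13.

13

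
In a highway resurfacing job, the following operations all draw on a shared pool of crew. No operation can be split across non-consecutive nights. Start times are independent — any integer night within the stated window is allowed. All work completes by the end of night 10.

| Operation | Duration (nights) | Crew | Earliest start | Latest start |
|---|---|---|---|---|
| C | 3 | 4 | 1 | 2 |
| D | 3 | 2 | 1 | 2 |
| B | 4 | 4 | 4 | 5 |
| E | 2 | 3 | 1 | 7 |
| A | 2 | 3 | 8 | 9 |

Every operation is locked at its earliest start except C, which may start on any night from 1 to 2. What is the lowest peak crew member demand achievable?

9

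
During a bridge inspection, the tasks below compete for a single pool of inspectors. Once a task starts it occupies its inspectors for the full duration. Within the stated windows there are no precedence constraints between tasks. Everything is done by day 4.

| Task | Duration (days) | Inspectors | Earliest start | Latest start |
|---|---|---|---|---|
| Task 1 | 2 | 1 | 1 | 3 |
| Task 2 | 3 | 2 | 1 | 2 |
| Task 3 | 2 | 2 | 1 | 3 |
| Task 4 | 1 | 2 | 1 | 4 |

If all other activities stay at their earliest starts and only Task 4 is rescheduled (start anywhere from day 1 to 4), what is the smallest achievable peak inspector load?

Task 4@1: d1:7  d2:5  d3:2  d4:0 → peak 7
Task 4@2: d1:5  d2:7  d3:2  d4:0 → peak 7
Task 4@3: d1:5  d2:5  d3:4  d4:0 → peak 5
Task 4@4: d1:5  d2:5  d3:2  d4:2 → peak 5
Best is Task 4@3, peak 5.

5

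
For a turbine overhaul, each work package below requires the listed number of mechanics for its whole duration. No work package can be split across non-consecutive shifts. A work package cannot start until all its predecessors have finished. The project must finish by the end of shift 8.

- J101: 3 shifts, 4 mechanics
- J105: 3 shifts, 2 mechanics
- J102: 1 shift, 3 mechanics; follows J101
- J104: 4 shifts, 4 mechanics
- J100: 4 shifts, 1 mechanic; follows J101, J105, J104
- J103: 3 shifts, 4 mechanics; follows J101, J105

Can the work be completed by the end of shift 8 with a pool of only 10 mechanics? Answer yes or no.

Schedule J101@1, J105@1, J102@4, J104@1, J100@5, J103@5: s1:10  s2:10  s3:10  s4:7  s5:5  s6:5  s7:5  s8:1 — peak 10 ≤ 10.

yes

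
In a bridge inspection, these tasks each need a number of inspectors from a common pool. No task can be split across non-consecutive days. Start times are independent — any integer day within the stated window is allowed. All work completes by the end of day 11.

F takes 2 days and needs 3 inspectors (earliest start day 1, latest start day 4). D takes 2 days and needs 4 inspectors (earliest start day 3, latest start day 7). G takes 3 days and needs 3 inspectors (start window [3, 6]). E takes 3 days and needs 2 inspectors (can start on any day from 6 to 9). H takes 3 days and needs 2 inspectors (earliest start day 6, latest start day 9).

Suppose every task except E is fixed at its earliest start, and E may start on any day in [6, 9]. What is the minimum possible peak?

E@6: d1:3  d2:3  d3:7  d4:7  d5:3  d6:4  d7:4  d8:4  d9:0  d10:0  d11:0 → peak 7
E@7: d1:3  d2:3  d3:7  d4:7  d5:3  d6:2  d7:4  d8:4  d9:2  d10:0  d11:0 → peak 7
E@8: d1:3  d2:3  d3:7  d4:7  d5:3  d6:2  d7:2  d8:4  d9:2  d10:2  d11:0 → peak 7
E@9: d1:3  d2:3  d3:7  d4:7  d5:3  d6:2  d7:2  d8:2  d9:2  d10:2  d11:2 → peak 7
Best is E@6, peak 7.

7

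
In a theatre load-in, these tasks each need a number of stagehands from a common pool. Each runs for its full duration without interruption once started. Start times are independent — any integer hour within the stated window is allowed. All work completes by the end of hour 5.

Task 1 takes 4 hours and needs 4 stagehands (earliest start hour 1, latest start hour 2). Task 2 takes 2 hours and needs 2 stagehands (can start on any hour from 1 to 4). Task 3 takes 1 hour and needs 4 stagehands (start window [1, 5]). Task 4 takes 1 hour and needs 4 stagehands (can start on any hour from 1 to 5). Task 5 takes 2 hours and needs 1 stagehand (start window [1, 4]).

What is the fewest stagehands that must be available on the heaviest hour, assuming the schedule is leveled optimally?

8

Early-start (Task 1@1, Task 2@1, Task 3@1, Task 4@1, Task 5@1) gives peak 15: h1:15  h2:7  h3:4  h4:4  h5:0.
Shift Task 3→3, Task 4→4.
Schedule Task 1@1, Task 2@1, Task 3@3, Task 4@4, Task 5@1: h1:7  h2:7  h3:8  h4:8  h5:0 — peak 8.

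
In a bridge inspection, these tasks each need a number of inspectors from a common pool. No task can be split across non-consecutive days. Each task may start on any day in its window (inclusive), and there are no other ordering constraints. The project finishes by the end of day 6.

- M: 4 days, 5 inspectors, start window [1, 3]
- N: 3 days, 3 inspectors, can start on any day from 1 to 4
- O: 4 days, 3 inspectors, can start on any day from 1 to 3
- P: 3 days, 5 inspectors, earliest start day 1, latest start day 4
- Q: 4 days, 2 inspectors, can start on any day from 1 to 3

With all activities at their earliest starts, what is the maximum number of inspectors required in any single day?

Early-start schedule: M@1, N@1, O@1, P@1, Q@1.
Load per day: day 1: 18, day 2: 18, day 3: 18, day 4: 10, day 5: 0, day 6: 0.
Peak is 18.

18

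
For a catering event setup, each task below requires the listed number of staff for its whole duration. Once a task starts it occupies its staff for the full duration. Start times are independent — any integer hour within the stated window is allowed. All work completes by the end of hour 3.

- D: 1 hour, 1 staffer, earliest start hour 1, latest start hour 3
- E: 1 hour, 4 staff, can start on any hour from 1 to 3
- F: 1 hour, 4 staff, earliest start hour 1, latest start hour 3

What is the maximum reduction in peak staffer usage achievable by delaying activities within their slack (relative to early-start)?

5

Early-start peak: h1:9  h2:0  h3:0 ⇒ 9.
Leveled (D@1, E@2, F@3): h1:1  h2:4  h3:4 ⇒ 4.
Reduction 9 − 4 = 5.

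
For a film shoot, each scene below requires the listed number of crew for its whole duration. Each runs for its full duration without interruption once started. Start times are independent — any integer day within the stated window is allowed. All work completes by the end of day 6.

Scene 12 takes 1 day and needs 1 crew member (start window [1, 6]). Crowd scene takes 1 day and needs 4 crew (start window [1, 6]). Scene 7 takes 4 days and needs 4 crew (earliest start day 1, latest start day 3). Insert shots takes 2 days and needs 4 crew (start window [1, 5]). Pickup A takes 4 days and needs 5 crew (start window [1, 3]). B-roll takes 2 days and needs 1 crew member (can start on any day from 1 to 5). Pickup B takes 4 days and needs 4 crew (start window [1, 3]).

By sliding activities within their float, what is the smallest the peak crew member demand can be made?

13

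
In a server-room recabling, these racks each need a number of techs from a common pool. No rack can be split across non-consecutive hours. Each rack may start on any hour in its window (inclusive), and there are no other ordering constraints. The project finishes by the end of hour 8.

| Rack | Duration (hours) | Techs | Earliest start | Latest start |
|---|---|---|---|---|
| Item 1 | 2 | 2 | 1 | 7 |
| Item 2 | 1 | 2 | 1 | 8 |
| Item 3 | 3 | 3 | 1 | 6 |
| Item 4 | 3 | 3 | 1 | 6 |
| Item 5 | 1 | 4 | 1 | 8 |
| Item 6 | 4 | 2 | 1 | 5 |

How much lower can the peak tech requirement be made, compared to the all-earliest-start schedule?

11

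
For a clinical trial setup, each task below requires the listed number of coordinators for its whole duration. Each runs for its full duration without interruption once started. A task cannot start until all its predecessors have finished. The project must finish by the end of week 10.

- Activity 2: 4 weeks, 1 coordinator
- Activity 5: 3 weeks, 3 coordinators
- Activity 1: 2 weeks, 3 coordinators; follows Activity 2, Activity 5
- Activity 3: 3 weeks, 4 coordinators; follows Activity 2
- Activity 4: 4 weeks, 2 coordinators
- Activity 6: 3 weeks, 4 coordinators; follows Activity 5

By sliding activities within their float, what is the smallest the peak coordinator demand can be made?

Early-start (Activity 2@1, Activity 5@1, Activity 1@5, Activity 3@5, Activity 4@1, Activity 6@4) gives peak 11: w1:6  w2:6  w3:6  w4:7  w5:11  w6:11  w7:4  w8:0  w9:0  w10:0.
Shift Activity 6→8.
Schedule Activity 2@1, Activity 5@1, Activity 1@5, Activity 3@5, Activity 4@1, Activity 6@8: w1:6  w2:6  w3:6  w4:3  w5:7  w6:7  w7:4  w8:4  w9:4  w10:4 — peak 7.

7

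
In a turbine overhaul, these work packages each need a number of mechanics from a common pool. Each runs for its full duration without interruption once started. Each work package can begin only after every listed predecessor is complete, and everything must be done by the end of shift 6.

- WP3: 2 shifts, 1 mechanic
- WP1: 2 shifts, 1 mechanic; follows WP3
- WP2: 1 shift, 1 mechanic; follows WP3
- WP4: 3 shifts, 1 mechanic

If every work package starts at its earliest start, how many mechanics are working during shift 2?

At early start, shift 2 has: WP3, WP4.
Demand: 1 + 1 = 2.

2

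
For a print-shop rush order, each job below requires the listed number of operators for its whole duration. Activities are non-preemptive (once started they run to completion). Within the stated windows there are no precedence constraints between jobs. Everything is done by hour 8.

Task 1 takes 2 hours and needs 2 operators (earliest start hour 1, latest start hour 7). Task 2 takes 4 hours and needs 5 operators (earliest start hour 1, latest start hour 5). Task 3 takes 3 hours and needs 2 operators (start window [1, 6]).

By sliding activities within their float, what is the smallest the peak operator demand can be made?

5

Early-start (Task 1@1, Task 2@1, Task 3@1) gives peak 9: h1:9  h2:9  h3:7  h4:5  h5:0  h6:0  h7:0  h8:0.
Shift Task 2→4.
Schedule Task 1@1, Task 2@4, Task 3@1: h1:4  h2:4  h3:2  h4:5  h5:5  h6:5  h7:5  h8:0 — peak 5.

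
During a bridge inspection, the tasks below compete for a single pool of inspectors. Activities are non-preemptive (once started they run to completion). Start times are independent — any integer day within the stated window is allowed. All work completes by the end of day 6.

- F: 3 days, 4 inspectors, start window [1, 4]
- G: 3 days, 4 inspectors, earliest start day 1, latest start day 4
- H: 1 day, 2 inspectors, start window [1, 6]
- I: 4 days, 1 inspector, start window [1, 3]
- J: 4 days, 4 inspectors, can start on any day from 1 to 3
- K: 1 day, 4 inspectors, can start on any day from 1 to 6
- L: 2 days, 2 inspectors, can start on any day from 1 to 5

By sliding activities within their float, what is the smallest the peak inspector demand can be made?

Early-start (F@1, G@1, H@1, I@1, J@1, K@1, L@1) gives peak 21: d1:21  d2:15  d3:13  d4:5  d5:0  d6:0.
Shift G→4, J→2, K→6, L→5.
Schedule F@1, G@4, H@1, I@1, J@2, K@6, L@5: d1:7  d2:9  d3:9  d4:9  d5:10  d6:10 — peak 10.

10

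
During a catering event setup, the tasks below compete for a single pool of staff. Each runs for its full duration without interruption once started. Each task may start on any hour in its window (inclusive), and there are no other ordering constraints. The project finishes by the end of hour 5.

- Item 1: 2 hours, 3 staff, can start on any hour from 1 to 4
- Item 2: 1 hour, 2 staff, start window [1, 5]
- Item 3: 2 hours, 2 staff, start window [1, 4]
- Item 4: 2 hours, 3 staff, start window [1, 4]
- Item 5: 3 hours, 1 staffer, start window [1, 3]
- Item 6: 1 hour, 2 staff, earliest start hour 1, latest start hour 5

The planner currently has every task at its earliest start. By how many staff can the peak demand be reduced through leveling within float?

8

Early-start peak: h1:13  h2:9  h3:1  h4:0  h5:0 ⇒ 13.
Leveled (Item 1@1, Item 2@1, Item 3@2, Item 4@4, Item 5@3, Item 6@3): h1:5  h2:5  h3:5  h4:4  h5:4 ⇒ 5.
Reduction 13 − 5 = 8.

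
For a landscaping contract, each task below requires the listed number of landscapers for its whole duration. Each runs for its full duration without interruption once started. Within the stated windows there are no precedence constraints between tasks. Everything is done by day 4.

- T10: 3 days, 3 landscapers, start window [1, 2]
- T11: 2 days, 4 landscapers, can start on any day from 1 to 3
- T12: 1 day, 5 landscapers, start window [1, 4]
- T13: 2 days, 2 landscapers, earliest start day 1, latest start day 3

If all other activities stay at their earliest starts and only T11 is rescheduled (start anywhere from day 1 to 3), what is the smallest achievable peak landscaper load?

T11@1: d1:14  d2:9  d3:3  d4:0 → peak 14
T11@2: d1:10  d2:9  d3:7  d4:0 → peak 10
T11@3: d1:10  d2:5  d3:7  d4:4 → peak 10
Best is T11@2, peak 10.

10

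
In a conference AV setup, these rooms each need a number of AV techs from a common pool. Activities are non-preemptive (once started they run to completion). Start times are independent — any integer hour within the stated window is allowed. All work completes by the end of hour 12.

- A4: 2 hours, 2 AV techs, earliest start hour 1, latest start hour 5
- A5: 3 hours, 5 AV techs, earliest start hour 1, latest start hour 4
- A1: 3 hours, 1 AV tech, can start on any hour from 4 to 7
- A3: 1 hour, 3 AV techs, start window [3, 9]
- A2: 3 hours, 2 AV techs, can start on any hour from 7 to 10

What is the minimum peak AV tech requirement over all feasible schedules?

Early-start (A4@1, A5@1, A1@4, A3@3, A2@7) gives peak 8: h1:7  h2:7  h3:8  h4:1  h5:1  h6:1  h7:2  h8:2  h9:2  h10:0  h11:0  h12:0.
Shift A5→3, A1→6, A3→6.
Schedule A4@1, A5@3, A1@6, A3@6, A2@7: h1:2  h2:2  h3:5  h4:5  h5:5  h6:4  h7:3  h8:3  h9:2  h10:0  h11:0  h12:0 — peak 5.

5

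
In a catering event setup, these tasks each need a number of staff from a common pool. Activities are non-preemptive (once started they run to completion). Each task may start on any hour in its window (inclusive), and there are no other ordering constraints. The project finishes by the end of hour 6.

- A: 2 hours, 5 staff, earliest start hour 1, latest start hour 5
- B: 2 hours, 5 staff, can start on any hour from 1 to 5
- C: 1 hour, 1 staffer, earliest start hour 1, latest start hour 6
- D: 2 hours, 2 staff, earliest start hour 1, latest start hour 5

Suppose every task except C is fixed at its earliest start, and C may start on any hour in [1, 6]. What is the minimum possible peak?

12

C@1: h1:13  h2:12  h3:0  h4:0  h5:0  h6:0 → peak 13
C@2: h1:12  h2:13  h3:0  h4:0  h5:0  h6:0 → peak 13
C@3: h1:12  h2:12  h3:1  h4:0  h5:0  h6:0 → peak 12
C@4: h1:12  h2:12  h3:0  h4:1  h5:0  h6:0 → peak 12
C@5: h1:12  h2:12  h3:0  h4:0  h5:1  h6:0 → peak 12
C@6: h1:12  h2:12  h3:0  h4:0  h5:0  h6:1 → peak 12
Best is C@3, peak 12.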